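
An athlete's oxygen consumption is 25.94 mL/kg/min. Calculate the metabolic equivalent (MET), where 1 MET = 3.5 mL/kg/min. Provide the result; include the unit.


MET = VO2 / 3.5
= 25.94 / 3.5
= 7.41 METs

7.41 METs


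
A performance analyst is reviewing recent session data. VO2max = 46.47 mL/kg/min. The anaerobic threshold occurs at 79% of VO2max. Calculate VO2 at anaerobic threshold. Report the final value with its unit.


AT fraction = 79 / 100 = 0.79
AT VO2 = 46.47 * 0.79
= 36.71 mL/kg/min

36.71 mL/kg/min


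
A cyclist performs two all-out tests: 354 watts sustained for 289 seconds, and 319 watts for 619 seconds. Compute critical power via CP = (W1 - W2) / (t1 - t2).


W1 = P1 * t1 = 354 * 289 = 102306 J
W2 = P2 * t2 = 319 * 619 = 197461 J
CP = (102306 - 197461) / (289 - 619)
= 288.35 W

288.35 W


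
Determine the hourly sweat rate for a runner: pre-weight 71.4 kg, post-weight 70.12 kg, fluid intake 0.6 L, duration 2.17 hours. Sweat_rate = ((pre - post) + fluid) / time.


Mass lost = 71.4 - 70.12 = 1.28 kg
Add fluid consumed: 1.28 + 0.6 = 1.88 L total sweat
Sweat rate = 1.88 / 2.17 = 0.866 L/h

0.866 L/h


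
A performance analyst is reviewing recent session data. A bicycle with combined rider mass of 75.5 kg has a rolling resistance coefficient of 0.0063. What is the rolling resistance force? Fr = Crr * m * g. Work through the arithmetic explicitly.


Fr = 0.0063 * 75.5 * 9.81
= 0.47565 * 9.81
= 4.666 N

4.666 N


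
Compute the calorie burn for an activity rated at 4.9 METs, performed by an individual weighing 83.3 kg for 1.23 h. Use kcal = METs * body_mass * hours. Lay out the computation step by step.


Product of METs and mass = 4.9 * 83.3 = 408.17
Total kcal = 408.17 * 1.23 = 502.05 kcal

502.05 kcal


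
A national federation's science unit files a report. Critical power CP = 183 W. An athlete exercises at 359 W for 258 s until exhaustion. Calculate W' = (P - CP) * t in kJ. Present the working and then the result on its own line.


P - CP = 359 - 183 = 176 W
W' = 176 * 258 = 45408 J
= 45408 / 1000 = 45.408 kJ

45.408 kJ


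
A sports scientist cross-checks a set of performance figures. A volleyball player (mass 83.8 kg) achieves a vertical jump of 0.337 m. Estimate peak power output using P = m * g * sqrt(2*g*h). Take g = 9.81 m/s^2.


2 * g * h = 2 * 9.81 * 0.337 = 6.61194
sqrt(6.61194) = 2.571369 m/s
P = 83.8 * 9.81 * 2.571369 = 2113.87 W

2113.87 W


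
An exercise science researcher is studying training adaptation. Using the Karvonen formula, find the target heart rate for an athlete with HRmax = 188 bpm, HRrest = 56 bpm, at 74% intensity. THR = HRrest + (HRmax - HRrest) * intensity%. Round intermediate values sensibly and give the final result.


HRR = 188 - 56 = 132
THR = 56 + 132 * 0.74
= 56 + 97.68
= 153.68 bpm

153.68 bpm


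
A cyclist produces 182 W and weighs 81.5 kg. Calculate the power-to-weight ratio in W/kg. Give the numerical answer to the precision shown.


P/W = power / mass
= 182 / 81.5
= 2.233 W/kg

2.233 W/kg


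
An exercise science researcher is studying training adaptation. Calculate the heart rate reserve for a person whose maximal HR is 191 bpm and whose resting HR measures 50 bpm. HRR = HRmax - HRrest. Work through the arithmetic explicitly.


HRmax = 191 bpm
HRrest = 50 bpm
HRR = 191 - 50 = 141 bpm

141 bpm


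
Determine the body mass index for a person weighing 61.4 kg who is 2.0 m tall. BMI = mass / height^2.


BMI = mass / height^2
= 61.4 / 2.0^2
= 61.4 / 4.0
= 15.35 kg/m^2

15.35 kg/m^2


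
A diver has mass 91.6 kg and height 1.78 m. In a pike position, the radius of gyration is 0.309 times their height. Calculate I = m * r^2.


r = 0.309 * 1.78 = 0.55002 m
I = m * r^2 = 91.6 * 0.302522 = 27.711 kg*m^2

27.711 kg*m^2


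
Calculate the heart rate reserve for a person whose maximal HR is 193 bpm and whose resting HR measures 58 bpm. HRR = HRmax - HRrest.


HRmax = 193 bpm
HRrest = 58 bpm
HRR = 193 - 58 = 135 bpm

135 bpm


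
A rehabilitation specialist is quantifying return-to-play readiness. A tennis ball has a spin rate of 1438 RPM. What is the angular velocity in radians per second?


Convert RPM to rad/s: multiply by 2*pi and divide by 60
omega = 1438 * 2 * pi / 60
= 150.587 rad/s

150.587 rad/s


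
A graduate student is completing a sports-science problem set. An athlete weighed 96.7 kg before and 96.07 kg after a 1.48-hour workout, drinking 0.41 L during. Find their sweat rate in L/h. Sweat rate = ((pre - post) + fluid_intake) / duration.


Body mass change = 0.63 kg
Total sweat loss = 0.63 + 0.41 = 1.04 L
Rate = 1.04 / 1.48 = 0.703 L/h

0.703 L/h


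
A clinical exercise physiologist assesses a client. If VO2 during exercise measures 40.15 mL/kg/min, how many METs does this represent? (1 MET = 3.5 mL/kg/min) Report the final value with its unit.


METs = VO2 / 3.5 = 40.15 / 3.5 = 11.47

11.47 METs


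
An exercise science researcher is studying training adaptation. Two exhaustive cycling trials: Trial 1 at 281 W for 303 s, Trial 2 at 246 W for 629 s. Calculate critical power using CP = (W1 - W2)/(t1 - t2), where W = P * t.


W1 = 281 * 303 = 85143 J
W2 = 246 * 629 = 154734 J
CP = (85143 - 154734) / (303 - 629)
= -69591 / -326
= 213.47 W

213.47 W


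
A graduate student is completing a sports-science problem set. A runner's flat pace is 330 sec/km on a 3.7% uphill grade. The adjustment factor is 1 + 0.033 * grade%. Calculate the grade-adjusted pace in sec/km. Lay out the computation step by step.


Factor = 1 + 0.033 * 3.7 = 1.1221
Adjusted pace = 330 * 1.1221
= 370.29 sec/km

370.29 s/km


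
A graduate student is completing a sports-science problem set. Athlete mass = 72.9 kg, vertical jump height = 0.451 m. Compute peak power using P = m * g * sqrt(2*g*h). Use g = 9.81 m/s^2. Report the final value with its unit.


sqrt(2 * 9.81 * 0.451) = sqrt(8.84862) = 2.974663 m/s
P = 72.9 * 9.81 * 2.974663
= 2127.33 W

2127.33 W


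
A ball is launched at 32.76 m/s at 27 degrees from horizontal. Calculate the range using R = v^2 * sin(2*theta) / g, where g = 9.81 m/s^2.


sin(2 * 27) = sin(54) = 0.809017
v^2 = 32.76^2 = 1073.2176
R = 1073.2176 * 0.809017 / 9.81
= 88.507 m

88.507 m


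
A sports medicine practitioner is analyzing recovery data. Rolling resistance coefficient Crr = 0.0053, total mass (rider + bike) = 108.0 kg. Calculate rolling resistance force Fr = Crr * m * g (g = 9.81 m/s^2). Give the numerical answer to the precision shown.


Fr = Crr * m * g
= 0.0053 * 108.0 * 9.81
= 5.615 N

5.615 N


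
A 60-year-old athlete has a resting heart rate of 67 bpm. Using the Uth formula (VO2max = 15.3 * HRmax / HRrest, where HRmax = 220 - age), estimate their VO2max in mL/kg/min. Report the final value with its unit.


HRmax = 220 - 60 = 160 bpm
Ratio = HRmax / HRrest = 160 / 67 = 2.3881
VO2max = 15.3 * 2.3881 = 36.54 mL/kg/min

36.54 mL/kg/min


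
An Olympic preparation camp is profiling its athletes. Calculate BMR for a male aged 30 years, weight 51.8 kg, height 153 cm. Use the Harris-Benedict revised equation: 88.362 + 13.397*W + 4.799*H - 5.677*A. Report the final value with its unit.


Substituting values:
W term = 13.397 * 51.8 = 693.9646
H term = 4.799 * 153 = 734.247
A term = 5.677 * 30 = 170.31
BMR = 1346.26 kcal/day

1346.26 kcal/day


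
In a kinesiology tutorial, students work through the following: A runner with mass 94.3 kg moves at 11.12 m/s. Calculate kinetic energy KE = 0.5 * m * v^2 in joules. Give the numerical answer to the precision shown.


v^2 = 11.12^2 = 123.6544
KE = 0.5 * 94.3 * 123.6544
= 5830.3 J

5830.3 J


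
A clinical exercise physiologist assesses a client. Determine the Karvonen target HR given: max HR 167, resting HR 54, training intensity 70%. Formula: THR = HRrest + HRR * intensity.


HRR = HRmax - HRrest = 167 - 54 = 113
THR = 54 + 113 * 0.7
= 133.1 bpm

133.1 bpm


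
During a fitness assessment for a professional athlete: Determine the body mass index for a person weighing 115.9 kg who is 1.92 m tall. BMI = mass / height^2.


BMI = mass / height^2
= 115.9 / 1.92^2
= 115.9 / 3.6864
= 31.44 kg/m^2

31.44 kg/m^2


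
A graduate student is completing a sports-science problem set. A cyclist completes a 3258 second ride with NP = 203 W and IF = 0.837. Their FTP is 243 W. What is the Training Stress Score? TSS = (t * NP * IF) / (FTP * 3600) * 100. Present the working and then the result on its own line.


t * NP * IF = 3258 * 203 * 0.837 = 553570.038
FTP * 3600 = 874800
TSS = (553570.038 / 874800) * 100 = 63.28

63.28 TSS


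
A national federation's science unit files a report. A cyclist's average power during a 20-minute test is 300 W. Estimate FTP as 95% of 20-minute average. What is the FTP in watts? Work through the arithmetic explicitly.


FTP = 20-min power * 0.95
= 300 * 0.95
= 285.0 W

285.0 W


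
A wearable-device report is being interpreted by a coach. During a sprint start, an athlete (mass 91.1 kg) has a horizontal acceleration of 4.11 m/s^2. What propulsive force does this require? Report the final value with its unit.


Propulsive force = mass * acceleration
= 91.1 kg * 4.11 m/s^2
= 374.42 N

374.42 N


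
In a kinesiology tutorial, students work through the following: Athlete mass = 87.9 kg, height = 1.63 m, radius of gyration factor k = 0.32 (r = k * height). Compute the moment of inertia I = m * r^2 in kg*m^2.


r = k * height = 0.32 * 1.63 = 0.5216 m
r^2 = 0.5216^2 = 0.272067
I = 87.9 * 0.272067 = 23.915 kg*m^2

23.915 kg*m^2


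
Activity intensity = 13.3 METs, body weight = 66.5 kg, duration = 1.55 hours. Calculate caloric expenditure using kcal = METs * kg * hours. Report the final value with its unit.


kcal = 13.3 * 66.5 * 1.55
= 884.45 * 1.55
= 1370.9 kcal

1370.9 kcal


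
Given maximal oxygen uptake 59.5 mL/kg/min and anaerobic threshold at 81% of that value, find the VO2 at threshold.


Percentage as decimal = 0.81
VO2 at AT = 59.5 * 0.81 = 48.2 mL/kg/min

48.2 mL/kg/min


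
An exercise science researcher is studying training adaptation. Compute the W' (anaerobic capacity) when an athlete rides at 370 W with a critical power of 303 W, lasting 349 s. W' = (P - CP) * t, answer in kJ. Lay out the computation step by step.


Above-CP power = 67 W
Duration = 349 s
W' = 67 * 349 = 23383 J
Convert: 23383 / 1000 = 23.383 kJ

23.383 kJ


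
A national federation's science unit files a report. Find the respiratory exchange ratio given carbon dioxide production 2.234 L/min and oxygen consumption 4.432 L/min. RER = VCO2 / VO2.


VCO2 = 2.234 L/min
VO2 = 4.432 L/min
RER = 2.234 / 4.432 = 0.5041

0.5041


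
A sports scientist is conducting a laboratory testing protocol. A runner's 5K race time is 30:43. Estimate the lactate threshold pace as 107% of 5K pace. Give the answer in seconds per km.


Total race time = 30*60 + 43 = 1843 seconds
5K pace = 1843 / 5 = 368.6 sec/km
LT pace = 368.6 * 1.07 = 394.4 sec/km

394.4 s/km


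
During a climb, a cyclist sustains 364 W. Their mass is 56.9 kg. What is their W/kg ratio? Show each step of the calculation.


Power-to-weight = 364 W / 56.9 kg
= 6.397 W/kg

6.397 W/kg


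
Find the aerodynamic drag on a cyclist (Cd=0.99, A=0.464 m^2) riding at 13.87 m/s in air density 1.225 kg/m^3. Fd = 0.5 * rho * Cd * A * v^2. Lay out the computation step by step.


Fd = 0.5 * 1.225 * 0.99 * 0.464 * 13.87^2
= 0.5 * 1.225 * 0.99 * 0.464 * 192.3769
= 54.127 N

54.127 N


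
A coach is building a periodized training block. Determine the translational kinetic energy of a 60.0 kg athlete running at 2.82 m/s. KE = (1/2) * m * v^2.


KE = 0.5 * m * v^2
= 0.5 * 60.0 * 2.82^2
= 0.5 * 60.0 * 7.9524
= 238.57 J

238.57 J


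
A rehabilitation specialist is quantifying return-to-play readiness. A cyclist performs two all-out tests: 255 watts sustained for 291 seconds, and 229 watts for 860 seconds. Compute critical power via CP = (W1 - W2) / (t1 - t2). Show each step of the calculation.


W1 = P1 * t1 = 255 * 291 = 74205 J
W2 = P2 * t2 = 229 * 860 = 196940 J
CP = (74205 - 196940) / (291 - 860)
= 215.7 W

215.7 W


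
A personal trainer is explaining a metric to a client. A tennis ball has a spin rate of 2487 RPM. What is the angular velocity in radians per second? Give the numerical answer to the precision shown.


Convert RPM to rad/s: multiply by 2*pi and divide by 60
omega = 2487 * 2 * pi / 60
= 260.438 rad/s

260.438 rad/s


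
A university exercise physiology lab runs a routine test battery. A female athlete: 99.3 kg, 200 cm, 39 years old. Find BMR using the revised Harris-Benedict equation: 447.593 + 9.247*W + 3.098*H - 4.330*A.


Intercept = 447.593
Weight contribution = 9.247 * 99.3 = 918.2271
Height contribution = 3.098 * 200 = 619.6
Age contribution = 4.33 * 39 = 168.87
BMR = 447.593 + 918.2271 + 619.6 - 168.87
= 1816.55 kcal/day

1816.55 kcal/day


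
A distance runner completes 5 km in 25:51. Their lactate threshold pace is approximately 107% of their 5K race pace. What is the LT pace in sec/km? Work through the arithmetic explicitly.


Convert to seconds: 25 min 51 s = 1551 s
Pace per km = 1551 / 5 = 310.2 s/km
LT pace = 310.2 * 1.07 = 331.91 s/km

331.91 s/km


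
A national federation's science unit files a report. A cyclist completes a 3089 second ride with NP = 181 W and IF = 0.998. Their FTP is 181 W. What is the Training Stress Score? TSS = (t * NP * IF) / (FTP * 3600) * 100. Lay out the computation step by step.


t * NP * IF = 3089 * 181 * 0.998 = 557990.782
FTP * 3600 = 651600
TSS = (557990.782 / 651600) * 100 = 85.63

85.63 TSS


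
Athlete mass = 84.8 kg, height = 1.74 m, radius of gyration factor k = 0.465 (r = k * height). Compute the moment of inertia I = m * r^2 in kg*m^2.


r = k * height = 0.465 * 1.74 = 0.8091 m
r^2 = 0.8091^2 = 0.654643
I = 84.8 * 0.654643 = 55.514 kg*m^2

55.514 kg*m^2


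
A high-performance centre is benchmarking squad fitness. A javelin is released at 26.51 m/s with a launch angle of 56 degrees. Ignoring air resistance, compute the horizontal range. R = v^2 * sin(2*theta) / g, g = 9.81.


Launch speed squared = 702.7801
sin(2 * 56 deg) = 0.927184
Range = 702.7801 * 0.927184 / 9.81
= 66.423 m

66.423 m


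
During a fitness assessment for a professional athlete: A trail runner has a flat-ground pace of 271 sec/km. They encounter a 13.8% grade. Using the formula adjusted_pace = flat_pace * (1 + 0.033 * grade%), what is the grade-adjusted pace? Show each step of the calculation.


Grade factor = 1 + 0.033 * 13.8 = 1.4554
Adjusted = 271 * 1.4554 = 394.41 sec/km

394.41 s/km


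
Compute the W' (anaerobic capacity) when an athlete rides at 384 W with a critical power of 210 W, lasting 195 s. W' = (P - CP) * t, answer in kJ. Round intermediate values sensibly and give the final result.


Above-CP power = 174 W
Duration = 195 s
W' = 174 * 195 = 33930 J
Convert: 33930 / 1000 = 33.93 kJ

33.93 kJ


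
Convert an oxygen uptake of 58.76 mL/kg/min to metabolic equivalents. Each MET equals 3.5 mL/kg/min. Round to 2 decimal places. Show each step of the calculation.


One MET = 3.5 mL/kg/min
Number of METs = 58.76 / 3.5
= 16.79 METs

16.79 METs


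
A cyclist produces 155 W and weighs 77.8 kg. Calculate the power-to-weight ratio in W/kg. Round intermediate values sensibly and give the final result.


P/W = power / mass
= 155 / 77.8
= 1.992 W/kg

1.992 W/kg


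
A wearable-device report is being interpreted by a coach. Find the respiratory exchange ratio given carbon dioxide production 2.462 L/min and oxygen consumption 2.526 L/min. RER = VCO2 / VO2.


VCO2 = 2.462 L/min
VO2 = 2.526 L/min
RER = 2.462 / 2.526 = 0.9747

0.9747


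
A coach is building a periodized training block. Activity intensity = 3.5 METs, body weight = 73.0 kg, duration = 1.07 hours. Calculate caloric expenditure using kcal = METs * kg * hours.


kcal = 3.5 * 73.0 * 1.07
= 255.5 * 1.07
= 273.39 kcal

273.39 kcal


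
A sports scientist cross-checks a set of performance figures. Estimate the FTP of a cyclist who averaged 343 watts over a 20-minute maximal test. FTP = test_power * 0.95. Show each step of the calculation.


FTP = 343 * 0.95 = 325.85 W

325.85 W


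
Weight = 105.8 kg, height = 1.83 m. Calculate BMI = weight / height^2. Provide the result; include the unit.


height^2 = 1.83^2 = 3.3489
BMI = 105.8 / 3.3489 = 31.59 kg/m^2

31.59 kg/m^2


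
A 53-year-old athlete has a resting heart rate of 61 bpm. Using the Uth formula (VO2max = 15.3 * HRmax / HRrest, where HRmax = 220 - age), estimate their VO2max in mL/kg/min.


HRmax = 220 - 53 = 167 bpm
Ratio = HRmax / HRrest = 167 / 61 = 2.7377
VO2max = 15.3 * 2.7377 = 41.89 mL/kg/min

41.89 mL/kg/min


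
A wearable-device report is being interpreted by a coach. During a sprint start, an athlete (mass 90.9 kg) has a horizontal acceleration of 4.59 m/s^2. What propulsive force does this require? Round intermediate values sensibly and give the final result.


Propulsive force = mass * acceleration
= 90.9 kg * 4.59 m/s^2
= 417.23 N

417.23 N


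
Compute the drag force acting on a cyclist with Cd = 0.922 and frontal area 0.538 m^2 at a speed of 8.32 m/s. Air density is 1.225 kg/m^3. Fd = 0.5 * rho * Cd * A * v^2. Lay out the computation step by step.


Step 1: v^2 = 69.2224
Step 2: Fd = 0.5 * 1.225 * 0.922 * 0.538 * 69.2224
= 21.031 N

21.031 N


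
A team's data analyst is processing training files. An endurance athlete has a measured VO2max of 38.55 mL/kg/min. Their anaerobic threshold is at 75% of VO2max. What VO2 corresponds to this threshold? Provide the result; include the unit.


Anaerobic threshold VO2 = VO2max * 75%
= 38.55 * 0.75
= 28.91 mL/kg/min

28.91 mL/kg/min


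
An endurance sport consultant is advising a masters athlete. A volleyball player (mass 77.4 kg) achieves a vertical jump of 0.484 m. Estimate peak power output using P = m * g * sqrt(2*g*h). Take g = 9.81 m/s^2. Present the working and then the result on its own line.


2 * g * h = 2 * 9.81 * 0.484 = 9.49608
sqrt(9.49608) = 3.081571 m/s
P = 77.4 * 9.81 * 3.081571 = 2339.82 W

2339.82 W


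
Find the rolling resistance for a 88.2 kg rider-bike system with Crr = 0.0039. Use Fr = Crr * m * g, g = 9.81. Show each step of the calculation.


m * g = 88.2 * 9.81 = 865.242 N
Fr = 0.0039 * 865.242 = 3.374 N

3.374 N


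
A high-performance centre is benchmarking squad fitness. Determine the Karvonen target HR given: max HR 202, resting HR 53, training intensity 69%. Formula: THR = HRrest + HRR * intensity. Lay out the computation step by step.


HRR = HRmax - HRrest = 202 - 53 = 149
THR = 53 + 149 * 0.69
= 155.81 bpm

155.81 bpm


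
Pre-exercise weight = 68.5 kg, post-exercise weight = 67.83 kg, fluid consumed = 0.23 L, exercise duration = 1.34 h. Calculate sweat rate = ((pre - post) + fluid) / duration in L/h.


Weight loss = 68.5 - 67.83 = 0.67 kg (approx L)
Total sweat = 0.67 + 0.23 = 0.9 L
Sweat rate = 0.9 / 1.34 = 0.672 L/h

0.672 L/h


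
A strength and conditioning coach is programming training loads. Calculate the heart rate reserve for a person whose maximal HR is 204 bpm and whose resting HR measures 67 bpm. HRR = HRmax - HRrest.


HRmax = 204 bpm
HRrest = 67 bpm
HRR = 204 - 67 = 137 bpm

137 bpm


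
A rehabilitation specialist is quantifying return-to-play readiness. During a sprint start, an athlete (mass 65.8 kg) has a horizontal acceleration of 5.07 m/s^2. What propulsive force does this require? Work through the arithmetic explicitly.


Propulsive force = mass * acceleration
= 65.8 kg * 5.07 m/s^2
= 333.61 N

333.61 N


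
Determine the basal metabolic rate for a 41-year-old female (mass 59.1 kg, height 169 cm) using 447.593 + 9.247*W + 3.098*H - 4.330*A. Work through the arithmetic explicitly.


BMR = 447.593 + 9.247*59.1 + 3.098*169 - 4.330*41
= 1340.12 kcal/day

1340.12 kcal/day


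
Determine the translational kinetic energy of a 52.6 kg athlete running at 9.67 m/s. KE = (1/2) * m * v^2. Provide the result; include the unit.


KE = 0.5 * m * v^2
= 0.5 * 52.6 * 9.67^2
= 0.5 * 52.6 * 93.5089
= 2459.28 J

2459.28 J


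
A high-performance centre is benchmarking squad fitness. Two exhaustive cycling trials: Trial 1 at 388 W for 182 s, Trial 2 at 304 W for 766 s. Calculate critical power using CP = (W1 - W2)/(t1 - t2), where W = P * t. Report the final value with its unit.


W1 = 388 * 182 = 70616 J
W2 = 304 * 766 = 232864 J
CP = (70616 - 232864) / (182 - 766)
= -162248 / -584
= 277.82 W

277.82 W


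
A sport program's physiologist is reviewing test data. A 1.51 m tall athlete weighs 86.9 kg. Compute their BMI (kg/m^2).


height^2 = 2.2801 m^2
BMI = 86.9 / 2.2801 = 38.11 kg/m^2

38.11 kg/m^2


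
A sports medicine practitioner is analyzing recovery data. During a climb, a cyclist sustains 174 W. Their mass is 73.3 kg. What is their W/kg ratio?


Power-to-weight = 174 W / 73.3 kg
= 2.374 W/kg

2.374 W/kg


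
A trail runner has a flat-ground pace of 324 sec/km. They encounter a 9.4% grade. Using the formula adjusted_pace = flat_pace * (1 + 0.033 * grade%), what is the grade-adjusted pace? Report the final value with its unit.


Grade factor = 1 + 0.033 * 9.4 = 1.3102
Adjusted = 324 * 1.3102 = 424.5 sec/km

424.5 s/km


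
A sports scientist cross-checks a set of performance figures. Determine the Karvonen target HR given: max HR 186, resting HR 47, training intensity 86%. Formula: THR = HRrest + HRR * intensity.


HRR = HRmax - HRrest = 186 - 47 = 139
THR = 47 + 139 * 0.86
= 166.54 bpm

166.54 bpm


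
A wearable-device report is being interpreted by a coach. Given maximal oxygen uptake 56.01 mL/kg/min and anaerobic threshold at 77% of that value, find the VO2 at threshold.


Percentage as decimal = 0.77
VO2 at AT = 56.01 * 0.77 = 43.13 mL/kg/min

43.13 mL/kg/min


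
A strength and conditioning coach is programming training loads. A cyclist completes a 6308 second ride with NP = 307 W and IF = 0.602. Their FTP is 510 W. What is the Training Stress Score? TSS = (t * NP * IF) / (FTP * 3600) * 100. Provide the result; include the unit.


t * NP * IF = 6308 * 307 * 0.602 = 1165806.712
FTP * 3600 = 1836000
TSS = (1165806.712 / 1836000) * 100 = 63.5

63.5 TSS


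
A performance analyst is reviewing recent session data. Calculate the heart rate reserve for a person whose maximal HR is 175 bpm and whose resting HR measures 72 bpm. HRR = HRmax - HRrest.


HRmax = 175 bpm
HRrest = 72 bpm
HRR = 175 - 72 = 103 bpm

103 bpm


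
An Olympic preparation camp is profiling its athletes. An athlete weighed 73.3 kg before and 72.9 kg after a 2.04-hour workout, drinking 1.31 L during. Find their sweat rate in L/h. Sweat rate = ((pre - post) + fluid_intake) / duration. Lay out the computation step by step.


Body mass change = 0.4 kg
Total sweat loss = 0.4 + 1.31 = 1.71 L
Rate = 1.71 / 2.04 = 0.838 L/h

0.838 L/h


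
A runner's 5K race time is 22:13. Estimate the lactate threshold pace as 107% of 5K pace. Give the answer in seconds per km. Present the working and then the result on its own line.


Total race time = 22*60 + 13 = 1333 seconds
5K pace = 1333 / 5 = 266.6 sec/km
LT pace = 266.6 * 1.07 = 285.26 sec/km

285.26 s/km


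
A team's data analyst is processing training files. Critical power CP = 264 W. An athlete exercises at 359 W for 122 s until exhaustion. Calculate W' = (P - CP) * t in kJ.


P - CP = 359 - 264 = 95 W
W' = 95 * 122 = 11590 J
= 11590 / 1000 = 11.59 kJ

11.59 kJ


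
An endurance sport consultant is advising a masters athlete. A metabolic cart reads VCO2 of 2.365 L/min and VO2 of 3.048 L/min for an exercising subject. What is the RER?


RER = VCO2 / VO2 = 2.365 / 3.048 = 0.7759

0.7759


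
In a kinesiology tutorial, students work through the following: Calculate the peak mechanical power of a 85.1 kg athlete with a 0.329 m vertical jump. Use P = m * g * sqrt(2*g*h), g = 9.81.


First, sqrt(2gh) = sqrt(2 * 9.81 * 0.329)
= sqrt(6.45498) = 2.540665 m/s
Power = 85.1 * 9.81 * 2.540665 = 2121.03 W

2121.03 W


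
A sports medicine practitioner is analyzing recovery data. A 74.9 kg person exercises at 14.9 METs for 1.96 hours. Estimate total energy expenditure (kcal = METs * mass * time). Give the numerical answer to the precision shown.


Energy = METs * mass(kg) * time(h)
= 14.9 * 74.9 * 1.96
= 2187.38 kcal

2187.38 kcal


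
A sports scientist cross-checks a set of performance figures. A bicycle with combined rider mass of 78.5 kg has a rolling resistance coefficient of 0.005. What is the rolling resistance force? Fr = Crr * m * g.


Fr = 0.005 * 78.5 * 9.81
= 0.3925 * 9.81
= 3.85 N

3.85 N


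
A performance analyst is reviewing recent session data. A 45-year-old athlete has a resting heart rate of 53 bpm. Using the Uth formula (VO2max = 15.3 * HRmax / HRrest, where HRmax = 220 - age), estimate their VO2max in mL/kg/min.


HRmax = 220 - 45 = 175 bpm
Ratio = HRmax / HRrest = 175 / 53 = 3.3019
VO2max = 15.3 * 3.3019 = 50.52 mL/kg/min

50.52 mL/kg/min


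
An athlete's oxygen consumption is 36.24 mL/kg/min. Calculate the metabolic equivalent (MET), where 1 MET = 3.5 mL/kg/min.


MET = VO2 / 3.5
= 36.24 / 3.5
= 10.35 METs

10.35 METs


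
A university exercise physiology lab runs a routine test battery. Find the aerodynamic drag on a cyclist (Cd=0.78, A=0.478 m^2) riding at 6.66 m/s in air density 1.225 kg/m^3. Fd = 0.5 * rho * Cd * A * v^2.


Fd = 0.5 * 1.225 * 0.78 * 0.478 * 6.66^2
= 0.5 * 1.225 * 0.78 * 0.478 * 44.3556
= 10.129 N

10.129 N


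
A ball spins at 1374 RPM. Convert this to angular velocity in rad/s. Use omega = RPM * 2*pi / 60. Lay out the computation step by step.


omega = 1374 * 2 * pi / 60
= 1374 * 6.28318531 / 60
= 8633.097 / 60
= 143.885 rad/s

143.885 rad/s


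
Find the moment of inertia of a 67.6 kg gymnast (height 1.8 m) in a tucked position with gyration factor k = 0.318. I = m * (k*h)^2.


Radius of gyration = 0.318 * 1.8 = 0.5724 m
I = 67.6 * 0.5724^2
= 67.6 * 0.327642
= 22.149 kg*m^2

22.149 kg*m^2


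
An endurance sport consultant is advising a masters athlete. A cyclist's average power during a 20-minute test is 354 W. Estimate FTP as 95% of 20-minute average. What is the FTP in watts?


FTP = 20-min power * 0.95
= 354 * 0.95
= 336.3 W

336.3 W


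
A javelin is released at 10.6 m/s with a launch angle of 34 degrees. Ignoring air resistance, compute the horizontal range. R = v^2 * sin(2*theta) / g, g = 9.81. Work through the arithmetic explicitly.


Launch speed squared = 112.36
sin(2 * 34 deg) = 0.927184
Range = 112.36 * 0.927184 / 9.81
= 10.62 m

10.62 m


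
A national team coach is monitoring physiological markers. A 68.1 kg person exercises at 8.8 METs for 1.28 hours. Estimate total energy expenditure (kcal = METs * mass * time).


Energy = METs * mass(kg) * time(h)
= 8.8 * 68.1 * 1.28
= 767.08 kcal

767.08 kcal


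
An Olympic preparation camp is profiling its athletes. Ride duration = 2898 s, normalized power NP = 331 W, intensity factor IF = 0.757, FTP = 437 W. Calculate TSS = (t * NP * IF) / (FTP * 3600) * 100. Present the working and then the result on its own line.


Numerator = 2898 * 331 * 0.757 = 726143.166
Denominator = 437 * 3600 = 1573200
TSS = 726143.166 / 1573200 * 100
= 46.16

46.16 TSS


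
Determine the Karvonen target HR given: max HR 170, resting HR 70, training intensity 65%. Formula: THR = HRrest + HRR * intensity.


HRR = HRmax - HRrest = 170 - 70 = 100
THR = 70 + 100 * 0.65
= 135.0 bpm

135.0 bpm


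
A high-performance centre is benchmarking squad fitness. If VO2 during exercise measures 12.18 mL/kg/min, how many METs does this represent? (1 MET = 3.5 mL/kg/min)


METs = VO2 / 3.5 = 12.18 / 3.5 = 3.48

3.48 METs


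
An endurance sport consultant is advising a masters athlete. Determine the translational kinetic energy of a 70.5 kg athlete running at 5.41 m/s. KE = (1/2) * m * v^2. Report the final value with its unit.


KE = 0.5 * m * v^2
= 0.5 * 70.5 * 5.41^2
= 0.5 * 70.5 * 29.2681
= 1031.7 J

1031.7 J


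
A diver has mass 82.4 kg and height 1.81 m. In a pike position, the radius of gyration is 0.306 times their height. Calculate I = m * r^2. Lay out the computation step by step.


r = 0.306 * 1.81 = 0.55386 m
I = m * r^2 = 82.4 * 0.306761 = 25.277 kg*m^2

25.277 kg*m^2


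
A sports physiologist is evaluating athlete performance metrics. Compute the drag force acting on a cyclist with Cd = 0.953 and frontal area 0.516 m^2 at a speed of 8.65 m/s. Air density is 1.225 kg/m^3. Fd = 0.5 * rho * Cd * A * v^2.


Step 1: v^2 = 74.8225
Step 2: Fd = 0.5 * 1.225 * 0.953 * 0.516 * 74.8225
= 22.536 N

22.536 N


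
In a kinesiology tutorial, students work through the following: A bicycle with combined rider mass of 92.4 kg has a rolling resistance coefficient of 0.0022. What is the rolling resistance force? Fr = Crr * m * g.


Fr = 0.0022 * 92.4 * 9.81
= 0.20328 * 9.81
= 1.994 N

1.994 N


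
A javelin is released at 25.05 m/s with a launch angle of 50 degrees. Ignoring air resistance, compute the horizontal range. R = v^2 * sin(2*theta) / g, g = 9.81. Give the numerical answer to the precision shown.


Launch speed squared = 627.5025
sin(2 * 50 deg) = 0.984808
Range = 627.5025 * 0.984808 / 9.81
= 62.994 m

62.994 m


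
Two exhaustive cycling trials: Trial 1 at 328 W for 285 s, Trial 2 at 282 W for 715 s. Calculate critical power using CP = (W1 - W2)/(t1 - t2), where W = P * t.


W1 = 328 * 285 = 93480 J
W2 = 282 * 715 = 201630 J
CP = (93480 - 201630) / (285 - 715)
= -108150 / -430
= 251.51 W

251.51 W


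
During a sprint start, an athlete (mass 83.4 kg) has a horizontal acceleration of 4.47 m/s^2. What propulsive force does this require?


Propulsive force = mass * acceleration
= 83.4 kg * 4.47 m/s^2
= 372.8 N

372.8 N


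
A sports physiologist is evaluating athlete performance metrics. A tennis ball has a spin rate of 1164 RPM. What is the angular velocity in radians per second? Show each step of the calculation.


Convert RPM to rad/s: multiply by 2*pi and divide by 60
omega = 1164 * 2 * pi / 60
= 121.894 rad/s

121.894 rad/s


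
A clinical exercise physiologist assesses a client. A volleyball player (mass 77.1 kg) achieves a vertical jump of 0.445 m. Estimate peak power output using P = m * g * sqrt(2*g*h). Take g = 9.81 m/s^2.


2 * g * h = 2 * 9.81 * 0.445 = 8.7309
sqrt(8.7309) = 2.95481 m/s
P = 77.1 * 9.81 * 2.95481 = 2234.87 W

2234.87 W


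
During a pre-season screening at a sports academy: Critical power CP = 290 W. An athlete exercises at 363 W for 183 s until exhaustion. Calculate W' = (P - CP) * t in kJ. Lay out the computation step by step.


P - CP = 363 - 290 = 73 W
W' = 73 * 183 = 13359 J
= 13359 / 1000 = 13.359 kJ

13.359 kJ


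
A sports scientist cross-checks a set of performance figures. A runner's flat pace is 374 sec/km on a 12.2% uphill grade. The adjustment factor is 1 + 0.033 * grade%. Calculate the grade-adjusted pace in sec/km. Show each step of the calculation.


Factor = 1 + 0.033 * 12.2 = 1.4026
Adjusted pace = 374 * 1.4026
= 524.57 sec/km

524.57 s/km


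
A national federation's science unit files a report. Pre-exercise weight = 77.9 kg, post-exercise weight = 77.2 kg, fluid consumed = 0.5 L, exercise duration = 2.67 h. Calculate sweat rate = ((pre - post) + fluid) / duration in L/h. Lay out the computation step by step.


Weight loss = 77.9 - 77.2 = 0.7 kg (approx L)
Total sweat = 0.7 + 0.5 = 1.2 L
Sweat rate = 1.2 / 2.67 = 0.449 L/h

0.449 L/h


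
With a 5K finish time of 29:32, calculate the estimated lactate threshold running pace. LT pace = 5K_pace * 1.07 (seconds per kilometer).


Race duration = 1772 s for 5 km
Average pace = 1772 / 5 = 354.4 s/km
LT pace = 354.4 * 1.07
= 379.21 s/km

379.21 s/km


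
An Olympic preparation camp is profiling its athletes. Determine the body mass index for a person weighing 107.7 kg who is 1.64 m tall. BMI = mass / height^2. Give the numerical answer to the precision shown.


BMI = mass / height^2
= 107.7 / 1.64^2
= 107.7 / 2.6896
= 40.04 kg/m^2

40.04 kg/m^2


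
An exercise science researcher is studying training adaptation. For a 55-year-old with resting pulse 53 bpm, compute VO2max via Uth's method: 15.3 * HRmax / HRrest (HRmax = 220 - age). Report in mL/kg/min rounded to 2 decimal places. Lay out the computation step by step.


Step 1: HRmax = 220 - 55 = 165 bpm
Step 2: Ratio = 165 / 53 = 3.1132
Step 3: VO2max = 15.3 * 3.1132 = 47.63 mL/kg/min

47.63 mL/kg/min


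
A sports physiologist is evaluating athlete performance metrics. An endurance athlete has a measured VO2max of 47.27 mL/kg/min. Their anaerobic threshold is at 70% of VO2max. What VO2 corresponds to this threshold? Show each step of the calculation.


Anaerobic threshold VO2 = VO2max * 70%
= 47.27 * 0.7
= 33.09 mL/kg/min

33.09 mL/kg/min


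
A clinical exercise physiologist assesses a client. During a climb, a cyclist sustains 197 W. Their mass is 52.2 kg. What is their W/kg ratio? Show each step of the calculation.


Power-to-weight = 197 W / 52.2 kg
= 3.774 W/kg

3.774 W/kg


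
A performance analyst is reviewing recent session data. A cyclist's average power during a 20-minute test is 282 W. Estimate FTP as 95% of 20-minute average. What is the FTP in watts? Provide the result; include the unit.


FTP = 20-min power * 0.95
= 282 * 0.95
= 267.9 W

267.9 W


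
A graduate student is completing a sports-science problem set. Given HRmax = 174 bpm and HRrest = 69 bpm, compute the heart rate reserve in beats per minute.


Heart rate reserve = maximum HR minus resting HR
HRR = 174 - 69 = 105 bpm

105 bpm


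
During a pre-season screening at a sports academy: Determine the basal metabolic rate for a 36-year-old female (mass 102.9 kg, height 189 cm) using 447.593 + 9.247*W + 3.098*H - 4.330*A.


BMR = 447.593 + 9.247*102.9 + 3.098*189 - 4.330*36
= 1828.75 kcal/day

1828.75 kcal/day


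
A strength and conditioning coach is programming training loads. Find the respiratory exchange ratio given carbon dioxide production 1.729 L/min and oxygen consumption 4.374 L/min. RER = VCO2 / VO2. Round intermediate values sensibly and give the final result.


VCO2 = 1.729 L/min
VO2 = 4.374 L/min
RER = 1.729 / 4.374 = 0.3953

0.3953


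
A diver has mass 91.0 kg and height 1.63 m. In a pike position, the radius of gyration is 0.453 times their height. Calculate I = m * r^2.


r = 0.453 * 1.63 = 0.73839 m
I = m * r^2 = 91.0 * 0.54522 = 49.615 kg*m^2

49.615 kg*m^2


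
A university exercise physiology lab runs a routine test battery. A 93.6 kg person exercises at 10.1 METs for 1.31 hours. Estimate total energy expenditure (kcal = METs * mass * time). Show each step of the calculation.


Energy = METs * mass(kg) * time(h)
= 10.1 * 93.6 * 1.31
= 1238.42 kcal

1238.42 kcal


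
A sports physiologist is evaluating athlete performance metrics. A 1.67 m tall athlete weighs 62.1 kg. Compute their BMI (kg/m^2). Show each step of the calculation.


height^2 = 2.7889 m^2
BMI = 62.1 / 2.7889 = 22.27 kg/m^2

22.27 kg/m^2


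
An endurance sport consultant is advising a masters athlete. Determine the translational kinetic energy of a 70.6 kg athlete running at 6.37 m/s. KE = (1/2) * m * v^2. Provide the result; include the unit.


KE = 0.5 * m * v^2
= 0.5 * 70.6 * 6.37^2
= 0.5 * 70.6 * 40.5769
= 1432.36 J

1432.36 J


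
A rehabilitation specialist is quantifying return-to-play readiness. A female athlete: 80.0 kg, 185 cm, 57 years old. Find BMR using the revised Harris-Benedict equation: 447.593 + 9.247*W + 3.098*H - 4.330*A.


Intercept = 447.593
Weight contribution = 9.247 * 80.0 = 739.76
Height contribution = 3.098 * 185 = 573.13
Age contribution = 4.33 * 57 = 246.81
BMR = 447.593 + 739.76 + 573.13 - 246.81
= 1513.67 kcal/day

1513.67 kcal/day


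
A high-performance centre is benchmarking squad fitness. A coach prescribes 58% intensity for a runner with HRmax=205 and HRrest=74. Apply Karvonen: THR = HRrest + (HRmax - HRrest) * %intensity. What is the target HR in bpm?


Heart rate reserve = 205 - 74 = 131
Intensity fraction = 58 / 100 = 0.58
THR = 74 + 131 * 0.58 = 149.98 bpm

149.98 bpm


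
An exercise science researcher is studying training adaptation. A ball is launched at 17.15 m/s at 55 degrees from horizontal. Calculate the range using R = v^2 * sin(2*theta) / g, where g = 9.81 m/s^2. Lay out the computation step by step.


sin(2 * 55) = sin(110) = 0.939693
v^2 = 17.15^2 = 294.1225
R = 294.1225 * 0.939693 / 9.81
= 28.174 m

28.174 m


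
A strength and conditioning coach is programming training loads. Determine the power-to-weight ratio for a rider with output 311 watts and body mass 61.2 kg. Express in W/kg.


P/W = 311 / 61.2 = 5.082 W/kg

5.082 W/kg


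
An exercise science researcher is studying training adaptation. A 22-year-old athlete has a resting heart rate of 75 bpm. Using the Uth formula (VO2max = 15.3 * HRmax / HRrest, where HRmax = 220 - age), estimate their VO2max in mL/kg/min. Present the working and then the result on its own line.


HRmax = 220 - 22 = 198 bpm
Ratio = HRmax / HRrest = 198 / 75 = 2.64
VO2max = 15.3 * 2.64 = 40.39 mL/kg/min

40.39 mL/kg/min


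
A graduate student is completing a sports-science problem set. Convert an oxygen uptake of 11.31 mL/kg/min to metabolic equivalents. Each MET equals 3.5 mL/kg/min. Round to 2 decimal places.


One MET = 3.5 mL/kg/min
Number of METs = 11.31 / 3.5
= 3.23 METs

3.23 METs


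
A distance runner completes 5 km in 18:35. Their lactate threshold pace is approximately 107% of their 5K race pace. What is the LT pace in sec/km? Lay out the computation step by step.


Convert to seconds: 18 min 35 s = 1115 s
Pace per km = 1115 / 5 = 223.0 s/km
LT pace = 223.0 * 1.07 = 238.61 s/km

238.61 s/km


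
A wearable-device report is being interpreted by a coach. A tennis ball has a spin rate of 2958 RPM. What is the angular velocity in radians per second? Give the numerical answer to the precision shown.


Convert RPM to rad/s: multiply by 2*pi and divide by 60
omega = 2958 * 2 * pi / 60
= 309.761 rad/s

309.761 rad/s


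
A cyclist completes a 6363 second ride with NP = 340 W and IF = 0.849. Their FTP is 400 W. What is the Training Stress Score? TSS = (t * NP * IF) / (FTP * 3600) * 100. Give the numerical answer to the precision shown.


t * NP * IF = 6363 * 340 * 0.849 = 1836743.58
FTP * 3600 = 1440000
TSS = (1836743.58 / 1440000) * 100 = 127.55

127.55 TSS


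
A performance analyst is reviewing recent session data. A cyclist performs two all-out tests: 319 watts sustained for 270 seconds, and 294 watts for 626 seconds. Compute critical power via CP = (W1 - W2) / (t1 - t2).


W1 = P1 * t1 = 319 * 270 = 86130 J
W2 = P2 * t2 = 294 * 626 = 184044 J
CP = (86130 - 184044) / (270 - 626)
= 275.04 W

275.04 W


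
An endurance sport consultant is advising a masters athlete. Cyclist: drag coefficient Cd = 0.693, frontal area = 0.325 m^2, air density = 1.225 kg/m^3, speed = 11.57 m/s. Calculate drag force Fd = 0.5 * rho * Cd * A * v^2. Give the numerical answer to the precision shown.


v^2 = 11.57^2 = 133.8649
Fd = 0.5 * 1.225 * 0.693 * 0.325 * 133.8649
= 18.467 N

18.467 N


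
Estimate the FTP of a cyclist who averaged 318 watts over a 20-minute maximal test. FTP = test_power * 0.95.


FTP = 318 * 0.95 = 302.1 W

302.1 W


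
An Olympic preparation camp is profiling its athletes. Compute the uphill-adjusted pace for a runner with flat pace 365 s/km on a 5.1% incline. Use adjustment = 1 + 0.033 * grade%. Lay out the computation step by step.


Adjustment factor = 1 + 0.033 * 5.1 = 1.1683
Grade-adjusted pace = 365 * 1.1683 = 426.43 s/km

426.43 s/km


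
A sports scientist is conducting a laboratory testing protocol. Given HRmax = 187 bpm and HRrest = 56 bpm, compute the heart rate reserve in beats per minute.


Heart rate reserve = maximum HR minus resting HR
HRR = 187 - 56 = 131 bpm

131 bpm
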